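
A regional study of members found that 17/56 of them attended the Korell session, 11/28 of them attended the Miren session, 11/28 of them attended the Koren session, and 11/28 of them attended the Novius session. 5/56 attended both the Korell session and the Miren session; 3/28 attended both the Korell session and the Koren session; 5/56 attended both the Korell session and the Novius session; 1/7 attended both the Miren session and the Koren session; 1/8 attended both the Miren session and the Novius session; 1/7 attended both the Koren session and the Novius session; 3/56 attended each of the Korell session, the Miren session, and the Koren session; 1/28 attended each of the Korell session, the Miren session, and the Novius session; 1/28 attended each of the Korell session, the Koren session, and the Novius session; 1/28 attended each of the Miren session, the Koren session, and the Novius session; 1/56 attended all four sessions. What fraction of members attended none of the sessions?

1/14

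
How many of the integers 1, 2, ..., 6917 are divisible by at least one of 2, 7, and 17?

By inclusion–exclusion:
⌊6917/2⌋ + ⌊6917/7⌋ + ⌊6917/17⌋ − ⌊6917/14⌋ − ⌊6917/34⌋ − ⌊6917/119⌋ + ⌊6917/238⌋ = 3458 + 988 + 406 − 494 − 203 − 58 + 29 = 4126

4126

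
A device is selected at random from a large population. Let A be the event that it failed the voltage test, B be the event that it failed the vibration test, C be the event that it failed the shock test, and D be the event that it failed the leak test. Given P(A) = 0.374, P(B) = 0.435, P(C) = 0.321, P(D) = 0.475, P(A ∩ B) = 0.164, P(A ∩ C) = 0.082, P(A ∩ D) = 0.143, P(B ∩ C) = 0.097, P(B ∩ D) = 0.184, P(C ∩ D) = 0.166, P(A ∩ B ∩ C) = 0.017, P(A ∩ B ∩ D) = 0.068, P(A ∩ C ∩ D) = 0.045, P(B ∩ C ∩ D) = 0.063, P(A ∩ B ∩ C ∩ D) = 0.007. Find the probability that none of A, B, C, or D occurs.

0.045

P(A ∪ B ∪ C ∪ D) = 0.374 + 0.435 + 0.321 + 0.475 − 0.164 − 0.082 − 0.143 − 0.097 − 0.184 − 0.166 + 0.017 + 0.068 + 0.045 + 0.063 − 0.007 = 0.955
P(none) = 1 − 0.955 = 0.045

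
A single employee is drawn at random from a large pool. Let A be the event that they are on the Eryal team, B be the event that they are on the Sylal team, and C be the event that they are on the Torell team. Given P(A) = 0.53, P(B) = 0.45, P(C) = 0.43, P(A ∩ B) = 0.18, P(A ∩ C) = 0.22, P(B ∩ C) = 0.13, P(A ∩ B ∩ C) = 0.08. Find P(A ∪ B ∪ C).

0.96

P(A ∪ B ∪ C) = 0.53 + 0.45 + 0.43 − 0.18 − 0.22 − 0.13 + 0.08 = 0.96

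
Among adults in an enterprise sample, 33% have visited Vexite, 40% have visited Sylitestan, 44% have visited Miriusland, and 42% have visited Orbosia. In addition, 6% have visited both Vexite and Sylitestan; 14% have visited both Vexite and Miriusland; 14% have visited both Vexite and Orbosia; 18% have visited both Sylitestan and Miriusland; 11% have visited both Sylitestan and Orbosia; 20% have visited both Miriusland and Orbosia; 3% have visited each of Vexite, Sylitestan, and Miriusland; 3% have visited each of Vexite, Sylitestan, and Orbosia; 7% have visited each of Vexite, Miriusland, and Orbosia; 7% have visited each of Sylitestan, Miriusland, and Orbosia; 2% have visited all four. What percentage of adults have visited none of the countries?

6%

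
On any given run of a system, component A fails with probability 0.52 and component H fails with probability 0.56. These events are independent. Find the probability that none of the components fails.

0.2112

P(none) = (1 − 0.52) × (1 − 0.56) = 0.48 × 0.44 = 0.2112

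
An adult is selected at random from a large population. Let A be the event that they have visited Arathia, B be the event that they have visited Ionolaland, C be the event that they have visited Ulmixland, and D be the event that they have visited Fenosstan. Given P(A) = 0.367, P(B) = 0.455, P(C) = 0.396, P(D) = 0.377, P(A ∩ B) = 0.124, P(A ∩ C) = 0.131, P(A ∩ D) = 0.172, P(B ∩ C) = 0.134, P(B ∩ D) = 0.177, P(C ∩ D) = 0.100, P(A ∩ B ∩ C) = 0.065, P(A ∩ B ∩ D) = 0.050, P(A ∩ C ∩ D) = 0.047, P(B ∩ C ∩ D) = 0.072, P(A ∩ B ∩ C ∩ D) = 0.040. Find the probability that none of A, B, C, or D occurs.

P(A ∪ B ∪ C ∪ D) = 0.367 + 0.455 + 0.396 + 0.377 − 0.124 − 0.131 − 0.172 − 0.134 − 0.177 − 0.100 + 0.065 + 0.050 + 0.047 + 0.072 − 0.040 = 0.951
P(none) = 1 − 0.951 = 0.049

0.049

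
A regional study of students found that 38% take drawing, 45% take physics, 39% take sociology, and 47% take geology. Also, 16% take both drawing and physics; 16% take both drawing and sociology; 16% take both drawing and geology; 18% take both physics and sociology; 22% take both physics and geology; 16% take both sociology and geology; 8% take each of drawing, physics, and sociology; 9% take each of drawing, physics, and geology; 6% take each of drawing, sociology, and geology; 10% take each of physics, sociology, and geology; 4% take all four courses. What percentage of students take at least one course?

P(at least one) = 38 + 45 + 39 + 47 − 16 − 16 − 16 − 18 − 22 − 16 + 8 + 9 + 6 + 10 − 4 = 94%

94%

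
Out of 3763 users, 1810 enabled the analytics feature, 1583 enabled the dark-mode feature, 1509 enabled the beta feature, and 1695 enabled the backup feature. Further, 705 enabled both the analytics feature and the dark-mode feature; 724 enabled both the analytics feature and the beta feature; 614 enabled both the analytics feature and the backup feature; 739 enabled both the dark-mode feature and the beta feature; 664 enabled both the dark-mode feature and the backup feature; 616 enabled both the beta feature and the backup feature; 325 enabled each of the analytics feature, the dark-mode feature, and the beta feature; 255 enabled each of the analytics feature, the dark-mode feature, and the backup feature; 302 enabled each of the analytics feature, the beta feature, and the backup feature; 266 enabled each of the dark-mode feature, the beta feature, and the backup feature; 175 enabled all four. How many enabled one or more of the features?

3508

Inclusion–exclusion gives
|at least one| = 1810 + 1583 + 1509 + 1695 − 705 − 724 − 614 − 739 − 664 − 616 + 325 + 255 + 302 + 266 − 175 = 3508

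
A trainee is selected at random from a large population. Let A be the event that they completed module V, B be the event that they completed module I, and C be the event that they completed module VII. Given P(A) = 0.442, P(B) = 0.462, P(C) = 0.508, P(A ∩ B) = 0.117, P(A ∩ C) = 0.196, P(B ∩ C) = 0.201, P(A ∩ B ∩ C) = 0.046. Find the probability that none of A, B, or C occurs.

P(A ∪ B ∪ C) = 0.442 + 0.462 + 0.508 − 0.117 − 0.196 − 0.201 + 0.046 = 0.944
P(none) = 1 − 0.944 = 0.056

0.056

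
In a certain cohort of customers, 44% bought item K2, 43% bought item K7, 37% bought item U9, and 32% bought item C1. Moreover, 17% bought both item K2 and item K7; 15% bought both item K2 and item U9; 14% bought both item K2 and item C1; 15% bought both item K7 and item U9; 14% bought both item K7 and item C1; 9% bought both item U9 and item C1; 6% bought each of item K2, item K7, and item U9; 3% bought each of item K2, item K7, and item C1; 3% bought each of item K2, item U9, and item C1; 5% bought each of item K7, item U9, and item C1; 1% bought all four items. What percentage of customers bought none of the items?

12%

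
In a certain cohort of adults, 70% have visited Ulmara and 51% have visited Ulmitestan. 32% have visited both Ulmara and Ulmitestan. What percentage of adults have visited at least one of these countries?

By inclusion–exclusion:
P(union) = 70 + 51 − 32 = 89%

89%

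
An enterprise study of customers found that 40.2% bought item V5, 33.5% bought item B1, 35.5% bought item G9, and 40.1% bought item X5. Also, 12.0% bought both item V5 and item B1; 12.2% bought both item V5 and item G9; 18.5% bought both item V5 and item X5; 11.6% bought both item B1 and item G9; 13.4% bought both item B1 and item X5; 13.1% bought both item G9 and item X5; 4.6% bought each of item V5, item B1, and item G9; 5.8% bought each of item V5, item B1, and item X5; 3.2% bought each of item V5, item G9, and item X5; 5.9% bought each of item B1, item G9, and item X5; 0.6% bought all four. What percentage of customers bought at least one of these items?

By inclusion-exclusion,
P(≥1) = 40.2 + 33.5 + 35.5 + 40.1 − 12.0 − 12.2 − 18.5 − 11.6 − 13.4 − 13.1 + 4.6 + 5.8 + 3.2 + 5.9 − 0.6 = 87.4%

87.4%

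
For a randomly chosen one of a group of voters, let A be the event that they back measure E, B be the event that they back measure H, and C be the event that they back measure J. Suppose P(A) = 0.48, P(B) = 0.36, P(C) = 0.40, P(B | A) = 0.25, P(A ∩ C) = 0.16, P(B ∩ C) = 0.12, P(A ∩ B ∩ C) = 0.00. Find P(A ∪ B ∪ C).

P(A ∩ B) = P(A)·P(B|A) = 0.48 × 0.25 = 0.12
Using inclusion–exclusion:
P(A ∪ B ∪ C) = 0.48 + 0.36 + 0.40 − 0.12 − 0.16 − 0.12 + 0.00 = 0.84

0.84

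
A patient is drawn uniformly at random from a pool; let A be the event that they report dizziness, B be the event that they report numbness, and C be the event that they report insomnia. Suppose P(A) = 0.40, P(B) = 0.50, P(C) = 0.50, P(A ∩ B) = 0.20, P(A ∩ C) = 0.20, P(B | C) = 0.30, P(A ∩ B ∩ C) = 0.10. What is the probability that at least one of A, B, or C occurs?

0.95

P(B ∩ C) = P(C)·P(B|C) = 0.50 × 0.30 = 0.15
P(A ∪ B ∪ C) = 0.40 + 0.50 + 0.50 − 0.20 − 0.20 − 0.15 + 0.10 = 0.95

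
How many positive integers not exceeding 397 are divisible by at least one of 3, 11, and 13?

174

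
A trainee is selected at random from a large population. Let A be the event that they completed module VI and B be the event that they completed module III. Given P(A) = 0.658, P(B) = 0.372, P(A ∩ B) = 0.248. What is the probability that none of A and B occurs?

P(A ∪ B) = 0.658 + 0.372 − 0.248 = 0.782
P(none) = 1 − 0.782 = 0.218

0.218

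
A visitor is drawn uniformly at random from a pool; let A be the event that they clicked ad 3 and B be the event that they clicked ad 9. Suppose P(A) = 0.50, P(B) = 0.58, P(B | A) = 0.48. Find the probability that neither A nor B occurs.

0.16

P(A ∩ B) = P(A)·P(B|A) = 0.50 × 0.48 = 0.24
Apply inclusion-exclusion:
P(A ∪ B) = 0.50 + 0.58 − 0.24 = 0.84
P(none) = 1 − 0.84 = 0.16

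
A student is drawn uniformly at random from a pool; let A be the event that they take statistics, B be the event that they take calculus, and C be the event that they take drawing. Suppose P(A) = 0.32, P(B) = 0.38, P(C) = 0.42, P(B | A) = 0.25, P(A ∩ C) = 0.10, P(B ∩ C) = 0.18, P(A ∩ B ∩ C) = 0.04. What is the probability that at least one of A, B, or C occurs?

P(A ∩ B) = P(A)·P(B|A) = 0.32 × 0.25 = 0.08
P(A ∪ B ∪ C) = 0.32 + 0.38 + 0.42 − 0.08 − 0.10 − 0.18 + 0.04 = 0.80

0.80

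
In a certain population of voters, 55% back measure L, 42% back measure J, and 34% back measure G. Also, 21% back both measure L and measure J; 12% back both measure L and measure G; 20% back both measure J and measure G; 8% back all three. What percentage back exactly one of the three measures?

P(exactly one) = 55 + 42 + 34 − 2·21 − 2·12 − 2·20 + 3·8 = 49%

49%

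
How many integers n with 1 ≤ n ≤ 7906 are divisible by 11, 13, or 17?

1662

floor(7906/11) + floor(7906/13) + floor(7906/17) − floor(7906/143) − floor(7906/187) − floor(7906/221) + floor(7906/2431) = 718 + 608 + 465 − 55 − 42 − 35 + 3 = 1662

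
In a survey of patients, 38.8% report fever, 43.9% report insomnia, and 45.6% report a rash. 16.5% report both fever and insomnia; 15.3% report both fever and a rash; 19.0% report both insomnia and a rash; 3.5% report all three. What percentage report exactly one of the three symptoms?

P(exactly one) = 38.8 + 43.9 + 45.6 − 2·16.5 − 2·15.3 − 2·19.0 + 3·3.5 = 37.2%

37.2%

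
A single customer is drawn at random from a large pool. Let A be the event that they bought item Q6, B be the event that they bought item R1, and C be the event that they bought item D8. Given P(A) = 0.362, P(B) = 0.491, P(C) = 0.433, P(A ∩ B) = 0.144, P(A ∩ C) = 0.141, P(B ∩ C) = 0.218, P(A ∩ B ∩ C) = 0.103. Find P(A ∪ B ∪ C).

0.886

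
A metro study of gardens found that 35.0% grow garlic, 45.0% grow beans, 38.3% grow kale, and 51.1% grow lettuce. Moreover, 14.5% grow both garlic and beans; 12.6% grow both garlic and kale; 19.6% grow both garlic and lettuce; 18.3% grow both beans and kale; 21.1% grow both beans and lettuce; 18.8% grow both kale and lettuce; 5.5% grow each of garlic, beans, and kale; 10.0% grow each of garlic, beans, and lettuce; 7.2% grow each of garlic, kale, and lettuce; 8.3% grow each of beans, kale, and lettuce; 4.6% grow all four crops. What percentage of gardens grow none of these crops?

9.1%

P(≥1) = 35.0 + 45.0 + 38.3 + 51.1 − 14.5 − 12.6 − 19.6 − 18.3 − 21.1 − 18.8 + 5.5 + 10.0 + 7.2 + 8.3 − 4.6 = 90.9%
P(none) = 100% − 90.9% = 9.1%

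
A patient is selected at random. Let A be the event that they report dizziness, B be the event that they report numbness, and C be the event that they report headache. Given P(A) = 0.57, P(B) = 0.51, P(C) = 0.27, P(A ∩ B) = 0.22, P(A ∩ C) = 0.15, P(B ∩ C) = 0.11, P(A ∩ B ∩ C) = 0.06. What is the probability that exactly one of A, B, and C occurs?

0.57

P(exactly one) = 0.57 + 0.51 + 0.27 − 2·0.22 − 2·0.15 − 2·0.11 + 3·0.06 = 0.57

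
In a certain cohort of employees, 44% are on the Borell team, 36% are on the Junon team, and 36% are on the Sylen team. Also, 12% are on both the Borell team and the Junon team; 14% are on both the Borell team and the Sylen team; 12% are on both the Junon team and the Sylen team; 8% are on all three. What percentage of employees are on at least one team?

P(≥1) = 44 + 36 + 36 − 12 − 14 − 12 + 8 = 86%

86%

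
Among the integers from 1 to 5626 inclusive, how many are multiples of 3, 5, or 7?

3054

Apply inclusion-exclusion:
1875 + 1125 + 803 − 375 − 267 − 160 + 53 = 3054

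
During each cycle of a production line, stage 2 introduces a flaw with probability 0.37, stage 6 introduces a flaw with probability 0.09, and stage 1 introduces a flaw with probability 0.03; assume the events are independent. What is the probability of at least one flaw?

Since the events are independent, P(none) is the product of the individual non-occurrence probabilities.
P(none) = (1 − 0.37) × (1 − 0.09) × (1 − 0.03) = 0.63 × 0.91 × 0.97 = 0.556101
P(at least one) = 1 − 0.556101 = 0.443899

0.443899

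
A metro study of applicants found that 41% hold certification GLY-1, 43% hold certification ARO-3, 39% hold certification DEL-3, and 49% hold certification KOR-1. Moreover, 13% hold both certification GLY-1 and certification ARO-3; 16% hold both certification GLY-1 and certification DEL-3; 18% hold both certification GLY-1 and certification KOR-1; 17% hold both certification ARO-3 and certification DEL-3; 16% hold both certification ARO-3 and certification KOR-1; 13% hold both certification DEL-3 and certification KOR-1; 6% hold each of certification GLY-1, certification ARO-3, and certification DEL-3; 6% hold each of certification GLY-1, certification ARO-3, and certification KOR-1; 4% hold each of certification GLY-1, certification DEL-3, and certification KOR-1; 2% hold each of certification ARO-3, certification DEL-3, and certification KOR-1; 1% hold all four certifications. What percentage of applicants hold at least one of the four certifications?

96%

P(union) = 41 + 43 + 39 + 49 − 13 − 16 − 18 − 17 − 16 − 13 + 6 + 6 + 4 + 2 − 1 = 96%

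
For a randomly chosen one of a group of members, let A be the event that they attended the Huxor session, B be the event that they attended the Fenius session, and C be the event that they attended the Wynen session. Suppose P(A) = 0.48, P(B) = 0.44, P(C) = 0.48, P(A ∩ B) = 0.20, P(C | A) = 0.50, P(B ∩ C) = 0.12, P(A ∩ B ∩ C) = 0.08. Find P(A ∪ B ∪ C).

P(A ∩ C) = P(A)·P(C|A) = 0.48 × 0.50 = 0.24
P(A ∪ B ∪ C) = 0.48 + 0.44 + 0.48 − 0.20 − 0.24 − 0.12 + 0.08 = 0.92

0.92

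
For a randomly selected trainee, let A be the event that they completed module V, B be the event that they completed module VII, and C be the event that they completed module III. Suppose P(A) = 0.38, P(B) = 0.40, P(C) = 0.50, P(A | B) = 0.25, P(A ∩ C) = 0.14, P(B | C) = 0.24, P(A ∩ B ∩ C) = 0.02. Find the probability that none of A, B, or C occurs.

0.06

P(A ∩ B) = P(B)·P(A|B) = 0.40 × 0.25 = 0.10
P(B ∩ C) = P(C)·P(B|C) = 0.50 × 0.24 = 0.12
By inclusion-exclusion,
P(A ∪ B ∪ C) = 0.38 + 0.40 + 0.50 − 0.10 − 0.14 − 0.12 + 0.02 = 0.94
P(none) = 1 − 0.94 = 0.06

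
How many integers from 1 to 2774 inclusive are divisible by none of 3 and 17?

floor(2774/3) + floor(2774/17) − floor(2774/51) = 924 + 163 − 54 = 1033
2774 − 1033 = 1741

1741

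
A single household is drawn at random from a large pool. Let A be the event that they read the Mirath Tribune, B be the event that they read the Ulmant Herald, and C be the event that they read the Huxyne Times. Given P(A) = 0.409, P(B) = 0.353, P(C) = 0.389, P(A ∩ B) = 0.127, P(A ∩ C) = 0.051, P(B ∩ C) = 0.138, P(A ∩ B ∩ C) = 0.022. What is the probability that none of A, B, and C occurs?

0.143

P(A ∪ B ∪ C) = 0.409 + 0.353 + 0.389 − 0.127 − 0.051 − 0.138 + 0.022 = 0.857
P(none) = 1 − 0.857 = 0.143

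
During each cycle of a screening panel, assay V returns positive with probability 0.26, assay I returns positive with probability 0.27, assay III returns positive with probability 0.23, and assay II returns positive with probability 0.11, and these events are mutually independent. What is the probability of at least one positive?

Since the events are independent, P(none) is the product of the individual non-occurrence probabilities.
P(none) = (1 − 0.26) × (1 − 0.27) × (1 − 0.23) × (1 − 0.11) = 0.74 × 0.73 × 0.77 × 0.89 = 0.37019906
P(at least one) = 1 − 0.37019906 = 0.62980094

0.62980094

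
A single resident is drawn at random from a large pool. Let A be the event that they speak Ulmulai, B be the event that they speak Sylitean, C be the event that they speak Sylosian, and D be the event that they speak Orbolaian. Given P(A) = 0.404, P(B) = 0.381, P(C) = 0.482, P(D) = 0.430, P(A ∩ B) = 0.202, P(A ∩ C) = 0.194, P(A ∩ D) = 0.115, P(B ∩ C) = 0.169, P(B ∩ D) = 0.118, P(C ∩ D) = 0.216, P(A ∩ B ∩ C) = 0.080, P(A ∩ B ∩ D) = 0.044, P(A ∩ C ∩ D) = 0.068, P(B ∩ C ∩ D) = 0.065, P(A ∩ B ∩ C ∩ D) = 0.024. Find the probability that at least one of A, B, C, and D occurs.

By inclusion–exclusion:
P(A ∪ B ∪ C ∪ D) = 0.404 + 0.381 + 0.482 + 0.430 − 0.202 − 0.194 − 0.115 − 0.169 − 0.118 − 0.216 + 0.080 + 0.044 + 0.068 + 0.065 − 0.024 = 0.916

0.916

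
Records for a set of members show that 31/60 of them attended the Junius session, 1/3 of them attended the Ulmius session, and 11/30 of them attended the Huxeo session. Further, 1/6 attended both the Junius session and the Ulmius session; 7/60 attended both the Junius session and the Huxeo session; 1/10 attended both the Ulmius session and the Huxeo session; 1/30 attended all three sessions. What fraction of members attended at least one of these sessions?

P(≥1) = 31/60 + 1/3 + 11/30 − 1/6 − 7/60 − 1/10 + 1/30 = 13/15

13/15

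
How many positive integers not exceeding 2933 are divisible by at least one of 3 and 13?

1127

Inclusion–exclusion gives
floor(2933/3) + floor(2933/13) − floor(2933/39) = 977 + 225 − 75 = 1127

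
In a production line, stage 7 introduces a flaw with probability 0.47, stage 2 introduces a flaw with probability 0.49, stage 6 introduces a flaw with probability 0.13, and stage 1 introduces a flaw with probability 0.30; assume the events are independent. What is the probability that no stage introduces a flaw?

0.1646127

Independence gives P(none) = ∏(1 − pᵢ).
P(none) = (1 − 0.47) × (1 − 0.49) × (1 − 0.13) × (1 − 0.30) = 0.53 × 0.51 × 0.87 × 0.70 = 0.1646127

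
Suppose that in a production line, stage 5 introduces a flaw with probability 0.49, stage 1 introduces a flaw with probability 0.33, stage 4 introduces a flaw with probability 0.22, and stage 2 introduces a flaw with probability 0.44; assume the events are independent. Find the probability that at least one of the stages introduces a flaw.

P(none) = (1 − 0.49) × (1 − 0.33) × (1 − 0.22) × (1 − 0.44) = 0.51 × 0.67 × 0.78 × 0.56 = 0.14925456
P(at least one) = 1 − 0.14925456 = 0.85074544

0.85074544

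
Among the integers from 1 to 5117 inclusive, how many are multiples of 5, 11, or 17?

Using inclusion–exclusion:
⌊5117/5⌋ + ⌊5117/11⌋ + ⌊5117/17⌋ − ⌊5117/55⌋ − ⌊5117/85⌋ − ⌊5117/187⌋ + ⌊5117/935⌋ = 1023 + 465 + 301 − 93 − 60 − 27 + 5 = 1614

1614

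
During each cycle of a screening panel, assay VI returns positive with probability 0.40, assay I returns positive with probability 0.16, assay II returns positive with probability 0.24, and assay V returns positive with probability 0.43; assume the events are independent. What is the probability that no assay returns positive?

P(none) = (1 − 0.40) × (1 − 0.16) × (1 − 0.24) × (1 − 0.43) = 0.60 × 0.84 × 0.76 × 0.57 = 0.2183328

0.2183328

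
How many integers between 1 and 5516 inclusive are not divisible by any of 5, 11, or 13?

3703

Inclusion–exclusion gives
1103 + 501 + 424 − 100 − 84 − 38 + 7 = 1813
5516 − 1813 = 3703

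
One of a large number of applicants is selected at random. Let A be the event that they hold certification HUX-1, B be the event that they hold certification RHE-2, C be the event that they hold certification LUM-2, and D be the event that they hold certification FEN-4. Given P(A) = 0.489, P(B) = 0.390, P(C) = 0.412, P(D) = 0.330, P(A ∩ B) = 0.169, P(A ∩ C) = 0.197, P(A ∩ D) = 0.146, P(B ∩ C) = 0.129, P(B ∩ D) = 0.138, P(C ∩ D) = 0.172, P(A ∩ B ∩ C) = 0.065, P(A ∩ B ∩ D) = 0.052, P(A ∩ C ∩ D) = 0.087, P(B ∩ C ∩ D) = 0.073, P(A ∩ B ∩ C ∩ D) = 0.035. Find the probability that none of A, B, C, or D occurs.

P(A ∪ B ∪ C ∪ D) = 0.489 + 0.390 + 0.412 + 0.330 − 0.169 − 0.197 − 0.146 − 0.129 − 0.138 − 0.172 + 0.065 + 0.052 + 0.087 + 0.073 − 0.035 = 0.912
P(none) = 1 − 0.912 = 0.088

0.088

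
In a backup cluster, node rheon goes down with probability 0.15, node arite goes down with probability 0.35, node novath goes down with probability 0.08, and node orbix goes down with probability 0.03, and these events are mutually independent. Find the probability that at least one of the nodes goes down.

P(none) = (1 − 0.15) × (1 − 0.35) × (1 − 0.08) × (1 − 0.03) = 0.85 × 0.65 × 0.92 × 0.97 = 0.493051
P(at least one) = 1 − 0.493051 = 0.506949

0.506949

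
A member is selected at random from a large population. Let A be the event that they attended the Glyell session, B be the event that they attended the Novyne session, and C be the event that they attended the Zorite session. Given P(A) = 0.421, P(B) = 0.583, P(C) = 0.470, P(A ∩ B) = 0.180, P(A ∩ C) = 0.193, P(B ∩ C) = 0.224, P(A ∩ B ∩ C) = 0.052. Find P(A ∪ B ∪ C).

0.929

P(A ∪ B ∪ C) = 0.421 + 0.583 + 0.470 − 0.180 − 0.193 − 0.224 + 0.052 = 0.929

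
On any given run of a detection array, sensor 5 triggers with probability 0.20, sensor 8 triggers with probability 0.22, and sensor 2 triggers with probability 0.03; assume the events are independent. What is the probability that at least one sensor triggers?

Independence gives P(none) = ∏(1 − pᵢ).
P(none) = (1 − 0.20) × (1 − 0.22) × (1 − 0.03) = 0.80 × 0.78 × 0.97 = 0.60528
P(at least one) = 1 − 0.60528 = 0.39472

0.39472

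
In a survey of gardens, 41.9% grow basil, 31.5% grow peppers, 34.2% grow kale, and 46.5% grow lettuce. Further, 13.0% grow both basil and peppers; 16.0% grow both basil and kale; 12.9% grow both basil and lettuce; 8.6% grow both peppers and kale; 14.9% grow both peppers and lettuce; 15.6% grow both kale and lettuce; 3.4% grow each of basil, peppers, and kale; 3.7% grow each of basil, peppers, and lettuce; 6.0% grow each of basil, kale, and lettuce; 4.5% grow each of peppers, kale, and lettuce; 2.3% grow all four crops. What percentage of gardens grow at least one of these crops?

P(union) = 41.9 + 31.5 + 34.2 + 46.5 − 13.0 − 16.0 − 12.9 − 8.6 − 14.9 − 15.6 + 3.4 + 3.7 + 6.0 + 4.5 − 2.3 = 88.4%

88.4%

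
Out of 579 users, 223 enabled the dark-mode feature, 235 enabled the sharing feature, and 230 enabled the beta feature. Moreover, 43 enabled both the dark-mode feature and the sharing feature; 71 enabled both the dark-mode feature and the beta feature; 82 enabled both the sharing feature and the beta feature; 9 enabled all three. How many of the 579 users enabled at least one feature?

501

N(≥1) = 223 + 235 + 230 − 43 − 71 − 82 + 9 = 501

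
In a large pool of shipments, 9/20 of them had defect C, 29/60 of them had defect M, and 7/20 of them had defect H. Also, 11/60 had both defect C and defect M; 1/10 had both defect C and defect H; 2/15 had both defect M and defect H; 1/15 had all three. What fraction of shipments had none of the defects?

1/15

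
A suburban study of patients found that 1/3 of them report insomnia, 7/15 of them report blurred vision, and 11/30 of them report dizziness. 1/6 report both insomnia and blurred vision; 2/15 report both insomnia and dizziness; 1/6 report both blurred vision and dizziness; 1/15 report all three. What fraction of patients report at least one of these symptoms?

By inclusion-exclusion,
P(at least one) = 1/3 + 7/15 + 11/30 − 1/6 − 2/15 − 1/6 + 1/15 = 23/30

23/30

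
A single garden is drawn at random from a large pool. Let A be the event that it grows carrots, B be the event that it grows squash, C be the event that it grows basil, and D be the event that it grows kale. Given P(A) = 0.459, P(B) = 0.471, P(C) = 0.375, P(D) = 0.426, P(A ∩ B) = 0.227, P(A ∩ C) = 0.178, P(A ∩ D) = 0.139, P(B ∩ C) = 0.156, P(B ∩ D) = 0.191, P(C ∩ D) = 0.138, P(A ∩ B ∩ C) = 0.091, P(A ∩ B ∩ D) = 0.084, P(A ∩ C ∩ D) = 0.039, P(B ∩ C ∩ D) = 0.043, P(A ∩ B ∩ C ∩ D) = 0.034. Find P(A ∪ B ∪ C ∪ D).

0.925

P(A ∪ B ∪ C ∪ D) = 0.459 + 0.471 + 0.375 + 0.426 − 0.227 − 0.178 − 0.139 − 0.156 − 0.191 − 0.138 + 0.091 + 0.084 + 0.039 + 0.043 − 0.034 = 0.925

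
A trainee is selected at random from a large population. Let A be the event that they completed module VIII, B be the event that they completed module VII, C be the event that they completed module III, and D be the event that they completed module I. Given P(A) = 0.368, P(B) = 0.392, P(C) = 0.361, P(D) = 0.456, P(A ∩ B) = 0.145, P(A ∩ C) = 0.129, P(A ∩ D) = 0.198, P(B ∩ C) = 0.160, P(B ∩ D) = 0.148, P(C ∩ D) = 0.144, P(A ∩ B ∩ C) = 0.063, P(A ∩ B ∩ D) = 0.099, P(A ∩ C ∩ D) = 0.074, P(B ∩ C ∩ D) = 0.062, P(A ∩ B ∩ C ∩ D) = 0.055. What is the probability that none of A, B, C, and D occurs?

By inclusion–exclusion:
P(A ∪ B ∪ C ∪ D) = 0.368 + 0.392 + 0.361 + 0.456 − 0.145 − 0.129 − 0.198 − 0.160 − 0.148 − 0.144 + 0.063 + 0.099 + 0.074 + 0.062 − 0.055 = 0.896
P(none) = 1 − 0.896 = 0.104

0.104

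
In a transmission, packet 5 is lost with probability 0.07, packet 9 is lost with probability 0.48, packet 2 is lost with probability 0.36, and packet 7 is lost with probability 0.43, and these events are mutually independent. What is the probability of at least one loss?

0.82358272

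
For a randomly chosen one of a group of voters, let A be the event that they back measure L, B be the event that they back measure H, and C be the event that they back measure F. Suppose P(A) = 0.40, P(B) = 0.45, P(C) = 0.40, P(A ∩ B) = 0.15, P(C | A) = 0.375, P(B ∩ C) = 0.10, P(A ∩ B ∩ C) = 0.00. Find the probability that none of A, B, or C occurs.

0.15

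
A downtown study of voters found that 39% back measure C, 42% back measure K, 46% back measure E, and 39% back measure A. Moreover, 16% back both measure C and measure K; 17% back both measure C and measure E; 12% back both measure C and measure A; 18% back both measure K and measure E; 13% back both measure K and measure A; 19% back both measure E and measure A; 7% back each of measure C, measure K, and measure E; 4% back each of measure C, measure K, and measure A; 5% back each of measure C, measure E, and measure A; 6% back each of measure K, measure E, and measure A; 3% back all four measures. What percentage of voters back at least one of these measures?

P(≥1) = 39 + 42 + 46 + 39 − 16 − 17 − 12 − 18 − 13 − 19 + 7 + 4 + 5 + 6 − 3 = 90%

90%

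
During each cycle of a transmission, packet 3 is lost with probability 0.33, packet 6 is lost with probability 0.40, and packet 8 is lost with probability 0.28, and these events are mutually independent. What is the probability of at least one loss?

0.71056

P(none) = (1 − 0.33) × (1 − 0.40) × (1 − 0.28) = 0.67 × 0.60 × 0.72 = 0.28944
P(at least one) = 1 − 0.28944 = 0.71056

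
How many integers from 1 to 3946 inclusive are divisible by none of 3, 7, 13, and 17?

1959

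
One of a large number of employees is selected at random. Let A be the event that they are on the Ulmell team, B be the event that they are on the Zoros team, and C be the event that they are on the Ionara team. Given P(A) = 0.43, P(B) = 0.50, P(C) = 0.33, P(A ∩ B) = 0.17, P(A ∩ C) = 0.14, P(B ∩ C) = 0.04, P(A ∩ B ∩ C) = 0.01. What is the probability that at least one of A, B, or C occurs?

0.92

P(A ∪ B ∪ C) = 0.43 + 0.50 + 0.33 − 0.17 − 0.14 − 0.04 + 0.01 = 0.92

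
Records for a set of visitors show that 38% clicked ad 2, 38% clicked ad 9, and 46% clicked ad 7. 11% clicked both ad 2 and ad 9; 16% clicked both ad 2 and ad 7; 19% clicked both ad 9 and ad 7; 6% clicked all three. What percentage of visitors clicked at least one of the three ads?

82%

P(at least one) = 38 + 38 + 46 − 11 − 16 − 19 + 6 = 82%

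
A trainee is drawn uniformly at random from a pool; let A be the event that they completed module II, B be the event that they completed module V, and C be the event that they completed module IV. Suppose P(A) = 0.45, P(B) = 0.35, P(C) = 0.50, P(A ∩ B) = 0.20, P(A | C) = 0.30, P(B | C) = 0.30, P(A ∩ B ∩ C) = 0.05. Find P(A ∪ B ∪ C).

0.85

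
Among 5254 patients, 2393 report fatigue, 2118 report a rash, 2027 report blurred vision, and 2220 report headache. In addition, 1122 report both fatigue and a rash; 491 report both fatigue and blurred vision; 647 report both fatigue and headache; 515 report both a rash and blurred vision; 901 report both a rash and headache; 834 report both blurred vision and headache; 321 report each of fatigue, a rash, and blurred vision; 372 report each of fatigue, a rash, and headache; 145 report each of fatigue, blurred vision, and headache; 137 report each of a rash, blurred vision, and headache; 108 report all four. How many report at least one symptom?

5115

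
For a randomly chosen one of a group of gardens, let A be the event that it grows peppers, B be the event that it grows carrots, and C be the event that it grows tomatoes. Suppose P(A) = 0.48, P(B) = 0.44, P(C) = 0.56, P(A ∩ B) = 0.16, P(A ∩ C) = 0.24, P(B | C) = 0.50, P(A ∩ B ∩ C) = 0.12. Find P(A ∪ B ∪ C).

P(B ∩ C) = P(C)·P(B|C) = 0.56 × 0.50 = 0.28
P(A ∪ B ∪ C) = 0.48 + 0.44 + 0.56 − 0.16 − 0.24 − 0.28 + 0.12 = 0.92

0.92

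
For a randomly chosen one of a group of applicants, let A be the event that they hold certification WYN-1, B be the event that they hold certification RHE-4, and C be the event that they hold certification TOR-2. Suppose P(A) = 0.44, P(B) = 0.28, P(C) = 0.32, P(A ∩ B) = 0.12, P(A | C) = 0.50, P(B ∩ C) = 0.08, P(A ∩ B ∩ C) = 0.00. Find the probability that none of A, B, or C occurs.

0.32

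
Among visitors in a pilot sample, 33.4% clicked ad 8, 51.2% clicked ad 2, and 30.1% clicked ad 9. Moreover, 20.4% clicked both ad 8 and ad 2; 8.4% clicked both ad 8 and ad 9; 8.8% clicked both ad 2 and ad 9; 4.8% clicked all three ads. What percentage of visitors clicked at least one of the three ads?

81.9%

P(≥1) = 33.4 + 51.2 + 30.1 − 20.4 − 8.4 − 8.8 + 4.8 = 81.9%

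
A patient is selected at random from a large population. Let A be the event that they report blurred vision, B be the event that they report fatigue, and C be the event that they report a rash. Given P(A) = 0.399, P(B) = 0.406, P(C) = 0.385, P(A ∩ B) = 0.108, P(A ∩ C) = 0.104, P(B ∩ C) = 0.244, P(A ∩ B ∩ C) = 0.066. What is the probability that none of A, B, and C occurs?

P(A ∪ B ∪ C) = 0.399 + 0.406 + 0.385 − 0.108 − 0.104 − 0.244 + 0.066 = 0.800
P(none) = 1 − 0.800 = 0.200

0.200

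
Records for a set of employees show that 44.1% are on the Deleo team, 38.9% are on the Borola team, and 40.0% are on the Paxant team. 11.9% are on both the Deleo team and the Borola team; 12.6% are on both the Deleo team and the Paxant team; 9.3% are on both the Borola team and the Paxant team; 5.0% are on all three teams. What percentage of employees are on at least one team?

94.2%

P(≥1) = 44.1 + 38.9 + 40.0 − 11.9 − 12.6 − 9.3 + 5.0 = 94.2%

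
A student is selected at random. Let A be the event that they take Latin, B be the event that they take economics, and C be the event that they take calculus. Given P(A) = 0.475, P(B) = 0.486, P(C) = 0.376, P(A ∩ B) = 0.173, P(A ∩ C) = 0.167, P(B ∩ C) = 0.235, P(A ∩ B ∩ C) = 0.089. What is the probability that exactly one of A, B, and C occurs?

P(exactly one) = 0.475 + 0.486 + 0.376 − 2·0.173 − 2·0.167 − 2·0.235 + 3·0.089 = 0.454

0.454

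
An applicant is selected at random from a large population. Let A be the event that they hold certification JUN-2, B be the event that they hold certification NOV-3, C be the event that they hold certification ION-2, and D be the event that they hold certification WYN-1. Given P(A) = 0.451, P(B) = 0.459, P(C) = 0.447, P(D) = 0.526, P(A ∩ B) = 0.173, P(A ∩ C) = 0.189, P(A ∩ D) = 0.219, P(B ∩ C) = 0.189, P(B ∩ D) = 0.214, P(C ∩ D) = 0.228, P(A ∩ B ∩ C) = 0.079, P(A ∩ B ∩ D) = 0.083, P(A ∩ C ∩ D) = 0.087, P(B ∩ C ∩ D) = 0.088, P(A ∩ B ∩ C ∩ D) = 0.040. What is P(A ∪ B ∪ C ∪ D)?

0.968

By inclusion–exclusion:
P(A ∪ B ∪ C ∪ D) = 0.451 + 0.459 + 0.447 + 0.526 − 0.173 − 0.189 − 0.219 − 0.189 − 0.214 − 0.228 + 0.079 + 0.083 + 0.087 + 0.088 − 0.040 = 0.968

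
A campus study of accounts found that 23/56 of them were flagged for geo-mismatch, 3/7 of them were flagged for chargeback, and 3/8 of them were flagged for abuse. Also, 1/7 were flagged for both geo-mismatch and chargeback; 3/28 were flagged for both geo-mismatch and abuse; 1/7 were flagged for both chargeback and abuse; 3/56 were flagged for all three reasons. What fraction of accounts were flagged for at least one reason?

By inclusion-exclusion,
P(≥1) = 23/56 + 3/7 + 3/8 − 1/7 − 3/28 − 1/7 + 3/56 = 7/8

7/8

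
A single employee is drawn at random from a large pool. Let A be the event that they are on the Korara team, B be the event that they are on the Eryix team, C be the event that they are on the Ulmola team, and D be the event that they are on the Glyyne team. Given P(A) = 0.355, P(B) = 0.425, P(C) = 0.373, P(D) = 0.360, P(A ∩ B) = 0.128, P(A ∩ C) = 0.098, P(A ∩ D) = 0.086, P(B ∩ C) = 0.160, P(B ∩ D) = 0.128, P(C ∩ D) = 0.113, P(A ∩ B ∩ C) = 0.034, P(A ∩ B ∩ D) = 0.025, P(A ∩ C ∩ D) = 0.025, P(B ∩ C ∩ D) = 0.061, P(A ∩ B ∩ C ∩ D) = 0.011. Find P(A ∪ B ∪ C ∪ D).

By inclusion-exclusion,
P(A ∪ B ∪ C ∪ D) = 0.355 + 0.425 + 0.373 + 0.360 − 0.128 − 0.098 − 0.086 − 0.160 − 0.128 − 0.113 + 0.034 + 0.025 + 0.025 + 0.061 − 0.011 = 0.934

0.934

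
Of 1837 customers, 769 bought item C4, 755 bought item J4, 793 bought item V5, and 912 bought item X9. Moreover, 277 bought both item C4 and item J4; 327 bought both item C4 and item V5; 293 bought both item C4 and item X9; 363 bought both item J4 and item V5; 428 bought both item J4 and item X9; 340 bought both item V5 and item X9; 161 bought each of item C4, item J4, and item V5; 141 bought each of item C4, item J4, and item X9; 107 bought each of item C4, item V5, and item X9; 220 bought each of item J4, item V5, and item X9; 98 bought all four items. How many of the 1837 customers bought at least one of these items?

1732

By inclusion-exclusion,
|union| = 769 + 755 + 793 + 912 − 277 − 327 − 293 − 363 − 428 − 340 + 161 + 141 + 107 + 220 − 98 = 1732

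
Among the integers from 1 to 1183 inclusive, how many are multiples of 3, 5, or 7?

Apply inclusion-exclusion:
floor(1183/3) + floor(1183/5) + floor(1183/7) − floor(1183/15) − floor(1183/21) − floor(1183/35) + floor(1183/105) = 394 + 236 + 169 − 78 − 56 − 33 + 11 = 643

643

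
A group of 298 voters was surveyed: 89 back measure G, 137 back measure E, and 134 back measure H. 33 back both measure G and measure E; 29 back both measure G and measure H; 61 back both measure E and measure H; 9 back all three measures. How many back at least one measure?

246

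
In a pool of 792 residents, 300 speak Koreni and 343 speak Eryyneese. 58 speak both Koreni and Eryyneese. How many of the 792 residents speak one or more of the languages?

|union| = 300 + 343 − 58 = 585

585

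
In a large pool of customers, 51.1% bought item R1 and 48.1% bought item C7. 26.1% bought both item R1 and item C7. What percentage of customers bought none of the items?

Using inclusion–exclusion:
P(≥1) = 51.1 + 48.1 − 26.1 = 73.1%
P(none) = 100% − 73.1% = 26.9%

26.9%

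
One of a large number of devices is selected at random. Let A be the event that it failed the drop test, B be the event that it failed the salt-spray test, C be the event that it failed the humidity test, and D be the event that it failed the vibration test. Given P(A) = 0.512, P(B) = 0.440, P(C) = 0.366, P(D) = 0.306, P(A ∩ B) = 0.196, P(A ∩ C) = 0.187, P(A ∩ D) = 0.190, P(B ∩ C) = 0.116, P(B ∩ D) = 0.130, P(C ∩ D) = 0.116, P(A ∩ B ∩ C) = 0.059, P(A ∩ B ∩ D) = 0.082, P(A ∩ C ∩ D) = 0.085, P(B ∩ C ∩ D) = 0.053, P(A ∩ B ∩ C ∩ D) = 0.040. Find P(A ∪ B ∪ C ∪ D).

Inclusion–exclusion gives
P(A ∪ B ∪ C ∪ D) = 0.512 + 0.440 + 0.366 + 0.306 − 0.196 − 0.187 − 0.190 − 0.116 − 0.130 − 0.116 + 0.059 + 0.082 + 0.085 + 0.053 − 0.040 = 0.928

0.928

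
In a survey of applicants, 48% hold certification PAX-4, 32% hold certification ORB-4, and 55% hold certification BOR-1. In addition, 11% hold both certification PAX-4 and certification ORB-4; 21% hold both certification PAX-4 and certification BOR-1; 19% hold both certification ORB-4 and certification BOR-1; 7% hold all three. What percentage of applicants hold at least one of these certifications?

P(union) = 48 + 32 + 55 − 11 − 21 − 19 + 7 = 91%

91%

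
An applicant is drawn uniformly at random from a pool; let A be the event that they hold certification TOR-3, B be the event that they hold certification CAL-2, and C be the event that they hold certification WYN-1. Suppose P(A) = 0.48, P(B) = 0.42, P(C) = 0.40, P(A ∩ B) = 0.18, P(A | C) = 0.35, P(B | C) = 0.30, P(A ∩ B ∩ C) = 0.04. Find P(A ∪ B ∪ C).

0.90

P(A ∩ C) = P(C)·P(A|C) = 0.40 × 0.35 = 0.14
P(B ∩ C) = P(C)·P(B|C) = 0.40 × 0.30 = 0.12
By inclusion–exclusion:
P(A ∪ B ∪ C) = 0.48 + 0.42 + 0.40 − 0.18 − 0.14 − 0.12 + 0.04 = 0.90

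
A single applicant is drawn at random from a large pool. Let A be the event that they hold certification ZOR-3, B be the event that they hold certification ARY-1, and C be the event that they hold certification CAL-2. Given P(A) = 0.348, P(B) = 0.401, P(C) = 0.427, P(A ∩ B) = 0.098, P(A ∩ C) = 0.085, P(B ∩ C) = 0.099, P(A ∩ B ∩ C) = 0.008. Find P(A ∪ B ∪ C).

Inclusion–exclusion gives
P(A ∪ B ∪ C) = 0.348 + 0.401 + 0.427 − 0.098 − 0.085 − 0.099 + 0.008 = 0.902

0.902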